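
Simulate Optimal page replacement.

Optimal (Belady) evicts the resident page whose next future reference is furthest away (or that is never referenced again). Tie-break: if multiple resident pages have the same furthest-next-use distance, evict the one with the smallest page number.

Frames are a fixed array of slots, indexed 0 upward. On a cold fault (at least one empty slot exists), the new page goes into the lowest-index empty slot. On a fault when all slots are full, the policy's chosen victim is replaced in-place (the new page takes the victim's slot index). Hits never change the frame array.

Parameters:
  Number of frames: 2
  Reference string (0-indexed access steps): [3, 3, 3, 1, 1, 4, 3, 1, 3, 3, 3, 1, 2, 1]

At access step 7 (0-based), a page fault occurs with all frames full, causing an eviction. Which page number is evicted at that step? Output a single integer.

Step 0: ref 3 -> FAULT, frames=[3,-]
Step 1: ref 3 -> HIT, frames=[3,-]
Step 2: ref 3 -> HIT, frames=[3,-]
Step 3: ref 1 -> FAULT, frames=[3,1]
Step 4: ref 1 -> HIT, frames=[3,1]
Step 5: ref 4 -> FAULT, evict 1, frames=[3,4]
Step 6: ref 3 -> HIT, frames=[3,4]
Step 7: ref 1 -> FAULT, evict 4, frames=[3,1]
At step 7: evicted page 4

Answer: 4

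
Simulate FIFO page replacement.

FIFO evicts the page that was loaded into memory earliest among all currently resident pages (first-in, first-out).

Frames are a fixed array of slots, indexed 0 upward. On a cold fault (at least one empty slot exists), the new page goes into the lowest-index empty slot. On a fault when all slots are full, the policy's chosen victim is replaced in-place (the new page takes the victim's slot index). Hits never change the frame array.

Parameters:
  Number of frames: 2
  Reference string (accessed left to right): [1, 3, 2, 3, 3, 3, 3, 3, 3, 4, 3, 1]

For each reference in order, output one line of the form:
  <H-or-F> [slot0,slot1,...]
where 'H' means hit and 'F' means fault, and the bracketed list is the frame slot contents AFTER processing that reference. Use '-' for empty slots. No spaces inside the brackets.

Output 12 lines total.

F [1,-]
F [1,3]
F [2,3]
H [2,3]
H [2,3]
H [2,3]
H [2,3]
H [2,3]
H [2,3]
F [2,4]
F [3,4]
F [3,1]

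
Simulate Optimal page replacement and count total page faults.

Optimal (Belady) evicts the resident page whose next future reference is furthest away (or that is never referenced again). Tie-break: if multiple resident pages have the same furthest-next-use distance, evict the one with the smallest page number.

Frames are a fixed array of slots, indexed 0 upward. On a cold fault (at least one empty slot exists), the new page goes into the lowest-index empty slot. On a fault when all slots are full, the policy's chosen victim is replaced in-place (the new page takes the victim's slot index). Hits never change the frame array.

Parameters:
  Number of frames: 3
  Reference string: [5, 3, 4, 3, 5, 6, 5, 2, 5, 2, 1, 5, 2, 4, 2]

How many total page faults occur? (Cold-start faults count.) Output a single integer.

Answer: 7

Derivation:
Step 0: ref 5 → FAULT, frames=[5,-,-]
Step 1: ref 3 → FAULT, frames=[5,3,-]
Step 2: ref 4 → FAULT, frames=[5,3,4]
Step 3: ref 3 → HIT, frames=[5,3,4]
Step 4: ref 5 → HIT, frames=[5,3,4]
Step 5: ref 6 → FAULT (evict 3), frames=[5,6,4]
Step 6: ref 5 → HIT, frames=[5,6,4]
Step 7: ref 2 → FAULT (evict 6), frames=[5,2,4]
Step 8: ref 5 → HIT, frames=[5,2,4]
Step 9: ref 2 → HIT, frames=[5,2,4]
Step 10: ref 1 → FAULT (evict 4), frames=[5,2,1]
Step 11: ref 5 → HIT, frames=[5,2,1]
Step 12: ref 2 → HIT, frames=[5,2,1]
Step 13: ref 4 → FAULT (evict 1), frames=[5,2,4]
Step 14: ref 2 → HIT, frames=[5,2,4]
Total faults: 7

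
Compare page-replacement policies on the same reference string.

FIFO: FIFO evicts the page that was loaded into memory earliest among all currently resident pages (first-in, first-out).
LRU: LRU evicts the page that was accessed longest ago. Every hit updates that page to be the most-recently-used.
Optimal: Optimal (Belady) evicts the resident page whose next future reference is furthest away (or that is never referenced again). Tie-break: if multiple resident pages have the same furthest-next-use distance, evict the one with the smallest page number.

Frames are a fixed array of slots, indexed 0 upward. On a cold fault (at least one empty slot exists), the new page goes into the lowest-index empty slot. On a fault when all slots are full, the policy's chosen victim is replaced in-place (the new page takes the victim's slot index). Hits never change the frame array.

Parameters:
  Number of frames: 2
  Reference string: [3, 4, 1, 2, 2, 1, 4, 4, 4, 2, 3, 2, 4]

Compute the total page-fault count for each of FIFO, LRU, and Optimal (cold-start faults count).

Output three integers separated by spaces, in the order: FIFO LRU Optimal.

--- FIFO ---
  step 0: ref 3 -> FAULT, frames=[3,-] (faults so far: 1)
  step 1: ref 4 -> FAULT, frames=[3,4] (faults so far: 2)
  step 2: ref 1 -> FAULT, evict 3, frames=[1,4] (faults so far: 3)
  step 3: ref 2 -> FAULT, evict 4, frames=[1,2] (faults so far: 4)
  step 4: ref 2 -> HIT, frames=[1,2] (faults so far: 4)
  step 5: ref 1 -> HIT, frames=[1,2] (faults so far: 4)
  step 6: ref 4 -> FAULT, evict 1, frames=[4,2] (faults so far: 5)
  step 7: ref 4 -> HIT, frames=[4,2] (faults so far: 5)
  step 8: ref 4 -> HIT, frames=[4,2] (faults so far: 5)
  step 9: ref 2 -> HIT, frames=[4,2] (faults so far: 5)
  step 10: ref 3 -> FAULT, evict 2, frames=[4,3] (faults so far: 6)
  step 11: ref 2 -> FAULT, evict 4, frames=[2,3] (faults so far: 7)
  step 12: ref 4 -> FAULT, evict 3, frames=[2,4] (faults so far: 8)
  FIFO total faults: 8
--- LRU ---
  step 0: ref 3 -> FAULT, frames=[3,-] (faults so far: 1)
  step 1: ref 4 -> FAULT, frames=[3,4] (faults so far: 2)
  step 2: ref 1 -> FAULT, evict 3, frames=[1,4] (faults so far: 3)
  step 3: ref 2 -> FAULT, evict 4, frames=[1,2] (faults so far: 4)
  step 4: ref 2 -> HIT, frames=[1,2] (faults so far: 4)
  step 5: ref 1 -> HIT, frames=[1,2] (faults so far: 4)
  step 6: ref 4 -> FAULT, evict 2, frames=[1,4] (faults so far: 5)
  step 7: ref 4 -> HIT, frames=[1,4] (faults so far: 5)
  step 8: ref 4 -> HIT, frames=[1,4] (faults so far: 5)
  step 9: ref 2 -> FAULT, evict 1, frames=[2,4] (faults so far: 6)
  step 10: ref 3 -> FAULT, evict 4, frames=[2,3] (faults so far: 7)
  step 11: ref 2 -> HIT, frames=[2,3] (faults so far: 7)
  step 12: ref 4 -> FAULT, evict 3, frames=[2,4] (faults so far: 8)
  LRU total faults: 8
--- Optimal ---
  step 0: ref 3 -> FAULT, frames=[3,-] (faults so far: 1)
  step 1: ref 4 -> FAULT, frames=[3,4] (faults so far: 2)
  step 2: ref 1 -> FAULT, evict 3, frames=[1,4] (faults so far: 3)
  step 3: ref 2 -> FAULT, evict 4, frames=[1,2] (faults so far: 4)
  step 4: ref 2 -> HIT, frames=[1,2] (faults so far: 4)
  step 5: ref 1 -> HIT, frames=[1,2] (faults so far: 4)
  step 6: ref 4 -> FAULT, evict 1, frames=[4,2] (faults so far: 5)
  step 7: ref 4 -> HIT, frames=[4,2] (faults so far: 5)
  step 8: ref 4 -> HIT, frames=[4,2] (faults so far: 5)
  step 9: ref 2 -> HIT, frames=[4,2] (faults so far: 5)
  step 10: ref 3 -> FAULT, evict 4, frames=[3,2] (faults so far: 6)
  step 11: ref 2 -> HIT, frames=[3,2] (faults so far: 6)
  step 12: ref 4 -> FAULT, evict 2, frames=[3,4] (faults so far: 7)
  Optimal total faults: 7

Answer: 8 8 7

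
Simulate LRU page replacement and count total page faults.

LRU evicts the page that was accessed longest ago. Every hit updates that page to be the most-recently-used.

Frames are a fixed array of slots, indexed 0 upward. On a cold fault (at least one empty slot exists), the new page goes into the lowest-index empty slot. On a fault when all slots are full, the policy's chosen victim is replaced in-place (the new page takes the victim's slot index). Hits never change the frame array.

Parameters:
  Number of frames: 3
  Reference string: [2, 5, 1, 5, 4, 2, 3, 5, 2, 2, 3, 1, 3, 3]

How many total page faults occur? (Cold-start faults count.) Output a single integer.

Step 0: ref 2 → FAULT, frames=[2,-,-]
Step 1: ref 5 → FAULT, frames=[2,5,-]
Step 2: ref 1 → FAULT, frames=[2,5,1]
Step 3: ref 5 → HIT, frames=[2,5,1]
Step 4: ref 4 → FAULT (evict 2), frames=[4,5,1]
Step 5: ref 2 → FAULT (evict 1), frames=[4,5,2]
Step 6: ref 3 → FAULT (evict 5), frames=[4,3,2]
Step 7: ref 5 → FAULT (evict 4), frames=[5,3,2]
Step 8: ref 2 → HIT, frames=[5,3,2]
Step 9: ref 2 → HIT, frames=[5,3,2]
Step 10: ref 3 → HIT, frames=[5,3,2]
Step 11: ref 1 → FAULT (evict 5), frames=[1,3,2]
Step 12: ref 3 → HIT, frames=[1,3,2]
Step 13: ref 3 → HIT, frames=[1,3,2]
Total faults: 8

Answer: 8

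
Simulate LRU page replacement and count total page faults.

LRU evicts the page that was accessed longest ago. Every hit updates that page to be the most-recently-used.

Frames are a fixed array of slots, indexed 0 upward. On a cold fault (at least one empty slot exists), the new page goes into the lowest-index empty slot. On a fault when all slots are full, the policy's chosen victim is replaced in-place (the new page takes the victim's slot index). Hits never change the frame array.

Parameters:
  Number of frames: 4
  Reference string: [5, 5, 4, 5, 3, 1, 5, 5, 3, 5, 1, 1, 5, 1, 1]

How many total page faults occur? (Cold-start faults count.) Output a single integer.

Step 0: ref 5 → FAULT, frames=[5,-,-,-]
Step 1: ref 5 → HIT, frames=[5,-,-,-]
Step 2: ref 4 → FAULT, frames=[5,4,-,-]
Step 3: ref 5 → HIT, frames=[5,4,-,-]
Step 4: ref 3 → FAULT, frames=[5,4,3,-]
Step 5: ref 1 → FAULT, frames=[5,4,3,1]
Step 6: ref 5 → HIT, frames=[5,4,3,1]
Step 7: ref 5 → HIT, frames=[5,4,3,1]
Step 8: ref 3 → HIT, frames=[5,4,3,1]
Step 9: ref 5 → HIT, frames=[5,4,3,1]
Step 10: ref 1 → HIT, frames=[5,4,3,1]
Step 11: ref 1 → HIT, frames=[5,4,3,1]
Step 12: ref 5 → HIT, frames=[5,4,3,1]
Step 13: ref 1 → HIT, frames=[5,4,3,1]
Step 14: ref 1 → HIT, frames=[5,4,3,1]
Total faults: 4

Answer: 4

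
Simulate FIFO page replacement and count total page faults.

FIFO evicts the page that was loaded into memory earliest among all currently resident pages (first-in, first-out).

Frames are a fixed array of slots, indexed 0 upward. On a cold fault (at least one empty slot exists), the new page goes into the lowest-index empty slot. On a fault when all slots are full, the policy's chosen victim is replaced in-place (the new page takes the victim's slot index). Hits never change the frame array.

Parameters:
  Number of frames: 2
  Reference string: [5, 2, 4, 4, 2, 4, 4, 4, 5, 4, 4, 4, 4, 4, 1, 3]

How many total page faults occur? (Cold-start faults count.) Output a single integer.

Answer: 6

Derivation:
Step 0: ref 5 → FAULT, frames=[5,-]
Step 1: ref 2 → FAULT, frames=[5,2]
Step 2: ref 4 → FAULT (evict 5), frames=[4,2]
Step 3: ref 4 → HIT, frames=[4,2]
Step 4: ref 2 → HIT, frames=[4,2]
Step 5: ref 4 → HIT, frames=[4,2]
Step 6: ref 4 → HIT, frames=[4,2]
Step 7: ref 4 → HIT, frames=[4,2]
Step 8: ref 5 → FAULT (evict 2), frames=[4,5]
Step 9: ref 4 → HIT, frames=[4,5]
Step 10: ref 4 → HIT, frames=[4,5]
Step 11: ref 4 → HIT, frames=[4,5]
Step 12: ref 4 → HIT, frames=[4,5]
Step 13: ref 4 → HIT, frames=[4,5]
Step 14: ref 1 → FAULT (evict 4), frames=[1,5]
Step 15: ref 3 → FAULT (evict 5), frames=[1,3]
Total faults: 6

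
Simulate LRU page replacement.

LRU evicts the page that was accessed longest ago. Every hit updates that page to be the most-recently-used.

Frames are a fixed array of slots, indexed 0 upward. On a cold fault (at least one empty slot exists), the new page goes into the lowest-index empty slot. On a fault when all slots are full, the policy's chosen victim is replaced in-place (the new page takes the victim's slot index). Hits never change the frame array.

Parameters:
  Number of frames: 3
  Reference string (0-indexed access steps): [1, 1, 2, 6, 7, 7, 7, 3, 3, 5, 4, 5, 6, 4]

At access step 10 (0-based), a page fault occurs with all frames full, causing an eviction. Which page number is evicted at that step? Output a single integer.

Step 0: ref 1 -> FAULT, frames=[1,-,-]
Step 1: ref 1 -> HIT, frames=[1,-,-]
Step 2: ref 2 -> FAULT, frames=[1,2,-]
Step 3: ref 6 -> FAULT, frames=[1,2,6]
Step 4: ref 7 -> FAULT, evict 1, frames=[7,2,6]
Step 5: ref 7 -> HIT, frames=[7,2,6]
Step 6: ref 7 -> HIT, frames=[7,2,6]
Step 7: ref 3 -> FAULT, evict 2, frames=[7,3,6]
Step 8: ref 3 -> HIT, frames=[7,3,6]
Step 9: ref 5 -> FAULT, evict 6, frames=[7,3,5]
Step 10: ref 4 -> FAULT, evict 7, frames=[4,3,5]
At step 10: evicted page 7

Answer: 7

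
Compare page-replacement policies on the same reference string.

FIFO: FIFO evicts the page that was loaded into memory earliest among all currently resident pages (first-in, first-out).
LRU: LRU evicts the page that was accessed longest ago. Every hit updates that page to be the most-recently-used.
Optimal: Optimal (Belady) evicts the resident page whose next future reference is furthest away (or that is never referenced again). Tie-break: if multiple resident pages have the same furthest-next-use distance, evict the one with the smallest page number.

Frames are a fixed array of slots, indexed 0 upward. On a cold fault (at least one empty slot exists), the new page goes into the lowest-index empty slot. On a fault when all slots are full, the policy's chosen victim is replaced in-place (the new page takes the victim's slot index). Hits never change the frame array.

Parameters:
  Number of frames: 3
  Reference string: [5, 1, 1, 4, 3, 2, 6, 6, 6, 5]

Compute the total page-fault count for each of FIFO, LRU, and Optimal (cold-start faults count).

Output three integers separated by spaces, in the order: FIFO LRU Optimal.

--- FIFO ---
  step 0: ref 5 -> FAULT, frames=[5,-,-] (faults so far: 1)
  step 1: ref 1 -> FAULT, frames=[5,1,-] (faults so far: 2)
  step 2: ref 1 -> HIT, frames=[5,1,-] (faults so far: 2)
  step 3: ref 4 -> FAULT, frames=[5,1,4] (faults so far: 3)
  step 4: ref 3 -> FAULT, evict 5, frames=[3,1,4] (faults so far: 4)
  step 5: ref 2 -> FAULT, evict 1, frames=[3,2,4] (faults so far: 5)
  step 6: ref 6 -> FAULT, evict 4, frames=[3,2,6] (faults so far: 6)
  step 7: ref 6 -> HIT, frames=[3,2,6] (faults so far: 6)
  step 8: ref 6 -> HIT, frames=[3,2,6] (faults so far: 6)
  step 9: ref 5 -> FAULT, evict 3, frames=[5,2,6] (faults so far: 7)
  FIFO total faults: 7
--- LRU ---
  step 0: ref 5 -> FAULT, frames=[5,-,-] (faults so far: 1)
  step 1: ref 1 -> FAULT, frames=[5,1,-] (faults so far: 2)
  step 2: ref 1 -> HIT, frames=[5,1,-] (faults so far: 2)
  step 3: ref 4 -> FAULT, frames=[5,1,4] (faults so far: 3)
  step 4: ref 3 -> FAULT, evict 5, frames=[3,1,4] (faults so far: 4)
  step 5: ref 2 -> FAULT, evict 1, frames=[3,2,4] (faults so far: 5)
  step 6: ref 6 -> FAULT, evict 4, frames=[3,2,6] (faults so far: 6)
  step 7: ref 6 -> HIT, frames=[3,2,6] (faults so far: 6)
  step 8: ref 6 -> HIT, frames=[3,2,6] (faults so far: 6)
  step 9: ref 5 -> FAULT, evict 3, frames=[5,2,6] (faults so far: 7)
  LRU total faults: 7
--- Optimal ---
  step 0: ref 5 -> FAULT, frames=[5,-,-] (faults so far: 1)
  step 1: ref 1 -> FAULT, frames=[5,1,-] (faults so far: 2)
  step 2: ref 1 -> HIT, frames=[5,1,-] (faults so far: 2)
  step 3: ref 4 -> FAULT, frames=[5,1,4] (faults so far: 3)
  step 4: ref 3 -> FAULT, evict 1, frames=[5,3,4] (faults so far: 4)
  step 5: ref 2 -> FAULT, evict 3, frames=[5,2,4] (faults so far: 5)
  step 6: ref 6 -> FAULT, evict 2, frames=[5,6,4] (faults so far: 6)
  step 7: ref 6 -> HIT, frames=[5,6,4] (faults so far: 6)
  step 8: ref 6 -> HIT, frames=[5,6,4] (faults so far: 6)
  step 9: ref 5 -> HIT, frames=[5,6,4] (faults so far: 6)
  Optimal total faults: 6

Answer: 7 7 6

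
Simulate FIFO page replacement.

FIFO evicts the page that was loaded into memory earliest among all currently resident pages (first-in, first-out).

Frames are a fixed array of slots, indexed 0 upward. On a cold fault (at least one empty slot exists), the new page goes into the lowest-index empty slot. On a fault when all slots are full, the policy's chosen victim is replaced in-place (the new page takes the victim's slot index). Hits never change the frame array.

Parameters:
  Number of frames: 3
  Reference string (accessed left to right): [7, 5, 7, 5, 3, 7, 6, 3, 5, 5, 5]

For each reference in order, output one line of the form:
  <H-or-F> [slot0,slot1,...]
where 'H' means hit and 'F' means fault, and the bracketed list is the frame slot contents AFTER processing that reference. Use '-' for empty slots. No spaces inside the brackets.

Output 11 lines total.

F [7,-,-]
F [7,5,-]
H [7,5,-]
H [7,5,-]
F [7,5,3]
H [7,5,3]
F [6,5,3]
H [6,5,3]
H [6,5,3]
H [6,5,3]
H [6,5,3]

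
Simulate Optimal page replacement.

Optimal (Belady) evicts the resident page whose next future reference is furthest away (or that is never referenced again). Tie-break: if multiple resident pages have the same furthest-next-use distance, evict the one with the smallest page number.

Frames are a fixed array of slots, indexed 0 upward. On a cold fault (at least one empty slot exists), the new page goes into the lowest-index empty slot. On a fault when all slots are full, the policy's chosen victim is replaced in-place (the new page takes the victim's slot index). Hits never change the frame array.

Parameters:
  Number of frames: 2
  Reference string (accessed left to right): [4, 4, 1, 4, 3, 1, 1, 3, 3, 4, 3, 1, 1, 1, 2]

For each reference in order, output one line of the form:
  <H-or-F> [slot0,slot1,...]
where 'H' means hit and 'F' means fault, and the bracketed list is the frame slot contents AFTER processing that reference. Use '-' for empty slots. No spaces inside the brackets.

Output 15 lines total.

F [4,-]
H [4,-]
F [4,1]
H [4,1]
F [3,1]
H [3,1]
H [3,1]
H [3,1]
H [3,1]
F [3,4]
H [3,4]
F [1,4]
H [1,4]
H [1,4]
F [2,4]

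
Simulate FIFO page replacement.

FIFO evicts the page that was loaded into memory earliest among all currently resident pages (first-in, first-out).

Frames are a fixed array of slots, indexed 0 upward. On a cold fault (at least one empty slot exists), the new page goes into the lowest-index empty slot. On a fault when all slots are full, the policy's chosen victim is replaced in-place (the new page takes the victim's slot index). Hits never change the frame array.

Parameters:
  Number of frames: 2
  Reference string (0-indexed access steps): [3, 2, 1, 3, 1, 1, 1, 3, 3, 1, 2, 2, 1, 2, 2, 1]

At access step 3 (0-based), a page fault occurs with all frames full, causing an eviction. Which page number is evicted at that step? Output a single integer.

Step 0: ref 3 -> FAULT, frames=[3,-]
Step 1: ref 2 -> FAULT, frames=[3,2]
Step 2: ref 1 -> FAULT, evict 3, frames=[1,2]
Step 3: ref 3 -> FAULT, evict 2, frames=[1,3]
At step 3: evicted page 2

Answer: 2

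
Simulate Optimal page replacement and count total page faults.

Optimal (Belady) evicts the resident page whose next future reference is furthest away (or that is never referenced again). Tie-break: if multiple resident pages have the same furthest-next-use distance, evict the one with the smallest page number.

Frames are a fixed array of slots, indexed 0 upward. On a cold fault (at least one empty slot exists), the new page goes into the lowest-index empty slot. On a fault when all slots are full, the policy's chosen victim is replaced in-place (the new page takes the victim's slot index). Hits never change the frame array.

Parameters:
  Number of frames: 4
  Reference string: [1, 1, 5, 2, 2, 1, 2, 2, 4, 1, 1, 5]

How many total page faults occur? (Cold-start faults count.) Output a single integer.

Step 0: ref 1 → FAULT, frames=[1,-,-,-]
Step 1: ref 1 → HIT, frames=[1,-,-,-]
Step 2: ref 5 → FAULT, frames=[1,5,-,-]
Step 3: ref 2 → FAULT, frames=[1,5,2,-]
Step 4: ref 2 → HIT, frames=[1,5,2,-]
Step 5: ref 1 → HIT, frames=[1,5,2,-]
Step 6: ref 2 → HIT, frames=[1,5,2,-]
Step 7: ref 2 → HIT, frames=[1,5,2,-]
Step 8: ref 4 → FAULT, frames=[1,5,2,4]
Step 9: ref 1 → HIT, frames=[1,5,2,4]
Step 10: ref 1 → HIT, frames=[1,5,2,4]
Step 11: ref 5 → HIT, frames=[1,5,2,4]
Total faults: 4

Answer: 4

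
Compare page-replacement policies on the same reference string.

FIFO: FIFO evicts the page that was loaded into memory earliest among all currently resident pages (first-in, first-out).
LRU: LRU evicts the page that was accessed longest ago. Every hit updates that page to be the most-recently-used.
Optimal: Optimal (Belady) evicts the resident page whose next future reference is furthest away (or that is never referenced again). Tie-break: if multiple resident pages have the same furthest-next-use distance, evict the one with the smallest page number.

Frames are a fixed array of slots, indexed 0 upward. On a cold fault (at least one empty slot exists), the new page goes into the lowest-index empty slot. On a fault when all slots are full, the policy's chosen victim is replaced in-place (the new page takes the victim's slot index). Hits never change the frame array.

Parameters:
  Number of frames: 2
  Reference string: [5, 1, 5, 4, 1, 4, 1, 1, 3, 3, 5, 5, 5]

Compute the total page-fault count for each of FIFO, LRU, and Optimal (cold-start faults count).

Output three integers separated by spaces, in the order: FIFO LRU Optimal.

--- FIFO ---
  step 0: ref 5 -> FAULT, frames=[5,-] (faults so far: 1)
  step 1: ref 1 -> FAULT, frames=[5,1] (faults so far: 2)
  step 2: ref 5 -> HIT, frames=[5,1] (faults so far: 2)
  step 3: ref 4 -> FAULT, evict 5, frames=[4,1] (faults so far: 3)
  step 4: ref 1 -> HIT, frames=[4,1] (faults so far: 3)
  step 5: ref 4 -> HIT, frames=[4,1] (faults so far: 3)
  step 6: ref 1 -> HIT, frames=[4,1] (faults so far: 3)
  step 7: ref 1 -> HIT, frames=[4,1] (faults so far: 3)
  step 8: ref 3 -> FAULT, evict 1, frames=[4,3] (faults so far: 4)
  step 9: ref 3 -> HIT, frames=[4,3] (faults so far: 4)
  step 10: ref 5 -> FAULT, evict 4, frames=[5,3] (faults so far: 5)
  step 11: ref 5 -> HIT, frames=[5,3] (faults so far: 5)
  step 12: ref 5 -> HIT, frames=[5,3] (faults so far: 5)
  FIFO total faults: 5
--- LRU ---
  step 0: ref 5 -> FAULT, frames=[5,-] (faults so far: 1)
  step 1: ref 1 -> FAULT, frames=[5,1] (faults so far: 2)
  step 2: ref 5 -> HIT, frames=[5,1] (faults so far: 2)
  step 3: ref 4 -> FAULT, evict 1, frames=[5,4] (faults so far: 3)
  step 4: ref 1 -> FAULT, evict 5, frames=[1,4] (faults so far: 4)
  step 5: ref 4 -> HIT, frames=[1,4] (faults so far: 4)
  step 6: ref 1 -> HIT, frames=[1,4] (faults so far: 4)
  step 7: ref 1 -> HIT, frames=[1,4] (faults so far: 4)
  step 8: ref 3 -> FAULT, evict 4, frames=[1,3] (faults so far: 5)
  step 9: ref 3 -> HIT, frames=[1,3] (faults so far: 5)
  step 10: ref 5 -> FAULT, evict 1, frames=[5,3] (faults so far: 6)
  step 11: ref 5 -> HIT, frames=[5,3] (faults so far: 6)
  step 12: ref 5 -> HIT, frames=[5,3] (faults so far: 6)
  LRU total faults: 6
--- Optimal ---
  step 0: ref 5 -> FAULT, frames=[5,-] (faults so far: 1)
  step 1: ref 1 -> FAULT, frames=[5,1] (faults so far: 2)
  step 2: ref 5 -> HIT, frames=[5,1] (faults so far: 2)
  step 3: ref 4 -> FAULT, evict 5, frames=[4,1] (faults so far: 3)
  step 4: ref 1 -> HIT, frames=[4,1] (faults so far: 3)
  step 5: ref 4 -> HIT, frames=[4,1] (faults so far: 3)
  step 6: ref 1 -> HIT, frames=[4,1] (faults so far: 3)
  step 7: ref 1 -> HIT, frames=[4,1] (faults so far: 3)
  step 8: ref 3 -> FAULT, evict 1, frames=[4,3] (faults so far: 4)
  step 9: ref 3 -> HIT, frames=[4,3] (faults so far: 4)
  step 10: ref 5 -> FAULT, evict 3, frames=[4,5] (faults so far: 5)
  step 11: ref 5 -> HIT, frames=[4,5] (faults so far: 5)
  step 12: ref 5 -> HIT, frames=[4,5] (faults so far: 5)
  Optimal total faults: 5

Answer: 5 6 5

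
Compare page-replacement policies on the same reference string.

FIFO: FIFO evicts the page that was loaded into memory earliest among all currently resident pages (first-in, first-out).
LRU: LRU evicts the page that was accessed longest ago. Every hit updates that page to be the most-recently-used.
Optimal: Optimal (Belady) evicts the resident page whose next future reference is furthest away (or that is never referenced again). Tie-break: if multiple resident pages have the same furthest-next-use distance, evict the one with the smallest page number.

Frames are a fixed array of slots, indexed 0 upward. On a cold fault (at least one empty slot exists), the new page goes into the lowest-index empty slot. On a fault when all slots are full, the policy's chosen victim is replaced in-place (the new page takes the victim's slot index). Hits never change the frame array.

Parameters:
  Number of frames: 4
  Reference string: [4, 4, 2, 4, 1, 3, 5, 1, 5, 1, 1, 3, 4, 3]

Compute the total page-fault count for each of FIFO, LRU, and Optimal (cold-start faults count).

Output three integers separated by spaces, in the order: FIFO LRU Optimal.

--- FIFO ---
  step 0: ref 4 -> FAULT, frames=[4,-,-,-] (faults so far: 1)
  step 1: ref 4 -> HIT, frames=[4,-,-,-] (faults so far: 1)
  step 2: ref 2 -> FAULT, frames=[4,2,-,-] (faults so far: 2)
  step 3: ref 4 -> HIT, frames=[4,2,-,-] (faults so far: 2)
  step 4: ref 1 -> FAULT, frames=[4,2,1,-] (faults so far: 3)
  step 5: ref 3 -> FAULT, frames=[4,2,1,3] (faults so far: 4)
  step 6: ref 5 -> FAULT, evict 4, frames=[5,2,1,3] (faults so far: 5)
  step 7: ref 1 -> HIT, frames=[5,2,1,3] (faults so far: 5)
  step 8: ref 5 -> HIT, frames=[5,2,1,3] (faults so far: 5)
  step 9: ref 1 -> HIT, frames=[5,2,1,3] (faults so far: 5)
  step 10: ref 1 -> HIT, frames=[5,2,1,3] (faults so far: 5)
  step 11: ref 3 -> HIT, frames=[5,2,1,3] (faults so far: 5)
  step 12: ref 4 -> FAULT, evict 2, frames=[5,4,1,3] (faults so far: 6)
  step 13: ref 3 -> HIT, frames=[5,4,1,3] (faults so far: 6)
  FIFO total faults: 6
--- LRU ---
  step 0: ref 4 -> FAULT, frames=[4,-,-,-] (faults so far: 1)
  step 1: ref 4 -> HIT, frames=[4,-,-,-] (faults so far: 1)
  step 2: ref 2 -> FAULT, frames=[4,2,-,-] (faults so far: 2)
  step 3: ref 4 -> HIT, frames=[4,2,-,-] (faults so far: 2)
  step 4: ref 1 -> FAULT, frames=[4,2,1,-] (faults so far: 3)
  step 5: ref 3 -> FAULT, frames=[4,2,1,3] (faults so far: 4)
  step 6: ref 5 -> FAULT, evict 2, frames=[4,5,1,3] (faults so far: 5)
  step 7: ref 1 -> HIT, frames=[4,5,1,3] (faults so far: 5)
  step 8: ref 5 -> HIT, frames=[4,5,1,3] (faults so far: 5)
  step 9: ref 1 -> HIT, frames=[4,5,1,3] (faults so far: 5)
  step 10: ref 1 -> HIT, frames=[4,5,1,3] (faults so far: 5)
  step 11: ref 3 -> HIT, frames=[4,5,1,3] (faults so far: 5)
  step 12: ref 4 -> HIT, frames=[4,5,1,3] (faults so far: 5)
  step 13: ref 3 -> HIT, frames=[4,5,1,3] (faults so far: 5)
  LRU total faults: 5
--- Optimal ---
  step 0: ref 4 -> FAULT, frames=[4,-,-,-] (faults so far: 1)
  step 1: ref 4 -> HIT, frames=[4,-,-,-] (faults so far: 1)
  step 2: ref 2 -> FAULT, frames=[4,2,-,-] (faults so far: 2)
  step 3: ref 4 -> HIT, frames=[4,2,-,-] (faults so far: 2)
  step 4: ref 1 -> FAULT, frames=[4,2,1,-] (faults so far: 3)
  step 5: ref 3 -> FAULT, frames=[4,2,1,3] (faults so far: 4)
  step 6: ref 5 -> FAULT, evict 2, frames=[4,5,1,3] (faults so far: 5)
  step 7: ref 1 -> HIT, frames=[4,5,1,3] (faults so far: 5)
  step 8: ref 5 -> HIT, frames=[4,5,1,3] (faults so far: 5)
  step 9: ref 1 -> HIT, frames=[4,5,1,3] (faults so far: 5)
  step 10: ref 1 -> HIT, frames=[4,5,1,3] (faults so far: 5)
  step 11: ref 3 -> HIT, frames=[4,5,1,3] (faults so far: 5)
  step 12: ref 4 -> HIT, frames=[4,5,1,3] (faults so far: 5)
  step 13: ref 3 -> HIT, frames=[4,5,1,3] (faults so far: 5)
  Optimal total faults: 5

Answer: 6 5 5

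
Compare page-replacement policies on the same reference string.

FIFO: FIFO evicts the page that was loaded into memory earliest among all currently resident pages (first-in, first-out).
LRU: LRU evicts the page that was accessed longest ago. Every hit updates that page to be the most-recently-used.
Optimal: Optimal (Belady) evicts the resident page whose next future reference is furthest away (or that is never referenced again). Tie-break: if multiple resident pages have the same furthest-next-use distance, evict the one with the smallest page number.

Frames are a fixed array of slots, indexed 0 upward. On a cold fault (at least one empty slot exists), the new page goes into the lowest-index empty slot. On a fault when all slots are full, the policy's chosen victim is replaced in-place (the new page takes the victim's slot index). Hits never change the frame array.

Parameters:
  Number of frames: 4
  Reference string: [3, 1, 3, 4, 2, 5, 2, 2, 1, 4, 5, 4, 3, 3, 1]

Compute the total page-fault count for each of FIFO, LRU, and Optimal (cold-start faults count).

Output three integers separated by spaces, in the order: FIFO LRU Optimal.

--- FIFO ---
  step 0: ref 3 -> FAULT, frames=[3,-,-,-] (faults so far: 1)
  step 1: ref 1 -> FAULT, frames=[3,1,-,-] (faults so far: 2)
  step 2: ref 3 -> HIT, frames=[3,1,-,-] (faults so far: 2)
  step 3: ref 4 -> FAULT, frames=[3,1,4,-] (faults so far: 3)
  step 4: ref 2 -> FAULT, frames=[3,1,4,2] (faults so far: 4)
  step 5: ref 5 -> FAULT, evict 3, frames=[5,1,4,2] (faults so far: 5)
  step 6: ref 2 -> HIT, frames=[5,1,4,2] (faults so far: 5)
  step 7: ref 2 -> HIT, frames=[5,1,4,2] (faults so far: 5)
  step 8: ref 1 -> HIT, frames=[5,1,4,2] (faults so far: 5)
  step 9: ref 4 -> HIT, frames=[5,1,4,2] (faults so far: 5)
  step 10: ref 5 -> HIT, frames=[5,1,4,2] (faults so far: 5)
  step 11: ref 4 -> HIT, frames=[5,1,4,2] (faults so far: 5)
  step 12: ref 3 -> FAULT, evict 1, frames=[5,3,4,2] (faults so far: 6)
  step 13: ref 3 -> HIT, frames=[5,3,4,2] (faults so far: 6)
  step 14: ref 1 -> FAULT, evict 4, frames=[5,3,1,2] (faults so far: 7)
  FIFO total faults: 7
--- LRU ---
  step 0: ref 3 -> FAULT, frames=[3,-,-,-] (faults so far: 1)
  step 1: ref 1 -> FAULT, frames=[3,1,-,-] (faults so far: 2)
  step 2: ref 3 -> HIT, frames=[3,1,-,-] (faults so far: 2)
  step 3: ref 4 -> FAULT, frames=[3,1,4,-] (faults so far: 3)
  step 4: ref 2 -> FAULT, frames=[3,1,4,2] (faults so far: 4)
  step 5: ref 5 -> FAULT, evict 1, frames=[3,5,4,2] (faults so far: 5)
  step 6: ref 2 -> HIT, frames=[3,5,4,2] (faults so far: 5)
  step 7: ref 2 -> HIT, frames=[3,5,4,2] (faults so far: 5)
  step 8: ref 1 -> FAULT, evict 3, frames=[1,5,4,2] (faults so far: 6)
  step 9: ref 4 -> HIT, frames=[1,5,4,2] (faults so far: 6)
  step 10: ref 5 -> HIT, frames=[1,5,4,2] (faults so far: 6)
  step 11: ref 4 -> HIT, frames=[1,5,4,2] (faults so far: 6)
  step 12: ref 3 -> FAULT, evict 2, frames=[1,5,4,3] (faults so far: 7)
  step 13: ref 3 -> HIT, frames=[1,5,4,3] (faults so far: 7)
  step 14: ref 1 -> HIT, frames=[1,5,4,3] (faults so far: 7)
  LRU total faults: 7
--- Optimal ---
  step 0: ref 3 -> FAULT, frames=[3,-,-,-] (faults so far: 1)
  step 1: ref 1 -> FAULT, frames=[3,1,-,-] (faults so far: 2)
  step 2: ref 3 -> HIT, frames=[3,1,-,-] (faults so far: 2)
  step 3: ref 4 -> FAULT, frames=[3,1,4,-] (faults so far: 3)
  step 4: ref 2 -> FAULT, frames=[3,1,4,2] (faults so far: 4)
  step 5: ref 5 -> FAULT, evict 3, frames=[5,1,4,2] (faults so far: 5)
  step 6: ref 2 -> HIT, frames=[5,1,4,2] (faults so far: 5)
  step 7: ref 2 -> HIT, frames=[5,1,4,2] (faults so far: 5)
  step 8: ref 1 -> HIT, frames=[5,1,4,2] (faults so far: 5)
  step 9: ref 4 -> HIT, frames=[5,1,4,2] (faults so far: 5)
  step 10: ref 5 -> HIT, frames=[5,1,4,2] (faults so far: 5)
  step 11: ref 4 -> HIT, frames=[5,1,4,2] (faults so far: 5)
  step 12: ref 3 -> FAULT, evict 2, frames=[5,1,4,3] (faults so far: 6)
  step 13: ref 3 -> HIT, frames=[5,1,4,3] (faults so far: 6)
  step 14: ref 1 -> HIT, frames=[5,1,4,3] (faults so far: 6)
  Optimal total faults: 6

Answer: 7 7 6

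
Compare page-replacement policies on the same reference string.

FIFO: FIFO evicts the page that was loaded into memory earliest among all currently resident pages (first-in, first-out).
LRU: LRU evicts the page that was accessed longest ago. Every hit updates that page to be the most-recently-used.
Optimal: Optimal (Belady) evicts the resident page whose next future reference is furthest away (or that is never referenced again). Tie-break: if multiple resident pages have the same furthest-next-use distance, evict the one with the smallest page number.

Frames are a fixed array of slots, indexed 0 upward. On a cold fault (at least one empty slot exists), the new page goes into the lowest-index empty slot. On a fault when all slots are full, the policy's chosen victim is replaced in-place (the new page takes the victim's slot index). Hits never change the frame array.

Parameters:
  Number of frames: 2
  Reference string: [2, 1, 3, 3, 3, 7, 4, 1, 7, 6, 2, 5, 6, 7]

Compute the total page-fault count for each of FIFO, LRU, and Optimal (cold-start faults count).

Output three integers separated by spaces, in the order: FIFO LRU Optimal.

--- FIFO ---
  step 0: ref 2 -> FAULT, frames=[2,-] (faults so far: 1)
  step 1: ref 1 -> FAULT, frames=[2,1] (faults so far: 2)
  step 2: ref 3 -> FAULT, evict 2, frames=[3,1] (faults so far: 3)
  step 3: ref 3 -> HIT, frames=[3,1] (faults so far: 3)
  step 4: ref 3 -> HIT, frames=[3,1] (faults so far: 3)
  step 5: ref 7 -> FAULT, evict 1, frames=[3,7] (faults so far: 4)
  step 6: ref 4 -> FAULT, evict 3, frames=[4,7] (faults so far: 5)
  step 7: ref 1 -> FAULT, evict 7, frames=[4,1] (faults so far: 6)
  step 8: ref 7 -> FAULT, evict 4, frames=[7,1] (faults so far: 7)
  step 9: ref 6 -> FAULT, evict 1, frames=[7,6] (faults so far: 8)
  step 10: ref 2 -> FAULT, evict 7, frames=[2,6] (faults so far: 9)
  step 11: ref 5 -> FAULT, evict 6, frames=[2,5] (faults so far: 10)
  step 12: ref 6 -> FAULT, evict 2, frames=[6,5] (faults so far: 11)
  step 13: ref 7 -> FAULT, evict 5, frames=[6,7] (faults so far: 12)
  FIFO total faults: 12
--- LRU ---
  step 0: ref 2 -> FAULT, frames=[2,-] (faults so far: 1)
  step 1: ref 1 -> FAULT, frames=[2,1] (faults so far: 2)
  step 2: ref 3 -> FAULT, evict 2, frames=[3,1] (faults so far: 3)
  step 3: ref 3 -> HIT, frames=[3,1] (faults so far: 3)
  step 4: ref 3 -> HIT, frames=[3,1] (faults so far: 3)
  step 5: ref 7 -> FAULT, evict 1, frames=[3,7] (faults so far: 4)
  step 6: ref 4 -> FAULT, evict 3, frames=[4,7] (faults so far: 5)
  step 7: ref 1 -> FAULT, evict 7, frames=[4,1] (faults so far: 6)
  step 8: ref 7 -> FAULT, evict 4, frames=[7,1] (faults so far: 7)
  step 9: ref 6 -> FAULT, evict 1, frames=[7,6] (faults so far: 8)
  step 10: ref 2 -> FAULT, evict 7, frames=[2,6] (faults so far: 9)
  step 11: ref 5 -> FAULT, evict 6, frames=[2,5] (faults so far: 10)
  step 12: ref 6 -> FAULT, evict 2, frames=[6,5] (faults so far: 11)
  step 13: ref 7 -> FAULT, evict 5, frames=[6,7] (faults so far: 12)
  LRU total faults: 12
--- Optimal ---
  step 0: ref 2 -> FAULT, frames=[2,-] (faults so far: 1)
  step 1: ref 1 -> FAULT, frames=[2,1] (faults so far: 2)
  step 2: ref 3 -> FAULT, evict 2, frames=[3,1] (faults so far: 3)
  step 3: ref 3 -> HIT, frames=[3,1] (faults so far: 3)
  step 4: ref 3 -> HIT, frames=[3,1] (faults so far: 3)
  step 5: ref 7 -> FAULT, evict 3, frames=[7,1] (faults so far: 4)
  step 6: ref 4 -> FAULT, evict 7, frames=[4,1] (faults so far: 5)
  step 7: ref 1 -> HIT, frames=[4,1] (faults so far: 5)
  step 8: ref 7 -> FAULT, evict 1, frames=[4,7] (faults so far: 6)
  step 9: ref 6 -> FAULT, evict 4, frames=[6,7] (faults so far: 7)
  step 10: ref 2 -> FAULT, evict 7, frames=[6,2] (faults so far: 8)
  step 11: ref 5 -> FAULT, evict 2, frames=[6,5] (faults so far: 9)
  step 12: ref 6 -> HIT, frames=[6,5] (faults so far: 9)
  step 13: ref 7 -> FAULT, evict 5, frames=[6,7] (faults so far: 10)
  Optimal total faults: 10

Answer: 12 12 10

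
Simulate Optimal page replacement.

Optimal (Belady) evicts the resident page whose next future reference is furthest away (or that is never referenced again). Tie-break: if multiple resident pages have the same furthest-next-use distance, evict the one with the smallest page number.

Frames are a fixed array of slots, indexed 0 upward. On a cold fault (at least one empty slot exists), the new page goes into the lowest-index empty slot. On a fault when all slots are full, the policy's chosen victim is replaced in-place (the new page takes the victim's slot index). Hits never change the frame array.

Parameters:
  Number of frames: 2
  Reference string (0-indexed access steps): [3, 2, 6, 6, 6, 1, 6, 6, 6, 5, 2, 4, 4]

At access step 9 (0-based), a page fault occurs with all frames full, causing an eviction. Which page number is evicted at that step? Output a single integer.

Step 0: ref 3 -> FAULT, frames=[3,-]
Step 1: ref 2 -> FAULT, frames=[3,2]
Step 2: ref 6 -> FAULT, evict 3, frames=[6,2]
Step 3: ref 6 -> HIT, frames=[6,2]
Step 4: ref 6 -> HIT, frames=[6,2]
Step 5: ref 1 -> FAULT, evict 2, frames=[6,1]
Step 6: ref 6 -> HIT, frames=[6,1]
Step 7: ref 6 -> HIT, frames=[6,1]
Step 8: ref 6 -> HIT, frames=[6,1]
Step 9: ref 5 -> FAULT, evict 1, frames=[6,5]
At step 9: evicted page 1

Answer: 1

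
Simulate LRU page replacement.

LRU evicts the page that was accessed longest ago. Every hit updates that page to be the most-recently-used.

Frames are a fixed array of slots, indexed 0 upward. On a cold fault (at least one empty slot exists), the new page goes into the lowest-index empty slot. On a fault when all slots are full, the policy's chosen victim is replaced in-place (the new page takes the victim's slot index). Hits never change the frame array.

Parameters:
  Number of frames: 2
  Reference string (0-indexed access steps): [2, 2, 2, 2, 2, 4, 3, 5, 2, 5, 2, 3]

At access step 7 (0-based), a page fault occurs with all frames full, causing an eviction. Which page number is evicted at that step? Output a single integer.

Answer: 4

Derivation:
Step 0: ref 2 -> FAULT, frames=[2,-]
Step 1: ref 2 -> HIT, frames=[2,-]
Step 2: ref 2 -> HIT, frames=[2,-]
Step 3: ref 2 -> HIT, frames=[2,-]
Step 4: ref 2 -> HIT, frames=[2,-]
Step 5: ref 4 -> FAULT, frames=[2,4]
Step 6: ref 3 -> FAULT, evict 2, frames=[3,4]
Step 7: ref 5 -> FAULT, evict 4, frames=[3,5]
At step 7: evicted page 4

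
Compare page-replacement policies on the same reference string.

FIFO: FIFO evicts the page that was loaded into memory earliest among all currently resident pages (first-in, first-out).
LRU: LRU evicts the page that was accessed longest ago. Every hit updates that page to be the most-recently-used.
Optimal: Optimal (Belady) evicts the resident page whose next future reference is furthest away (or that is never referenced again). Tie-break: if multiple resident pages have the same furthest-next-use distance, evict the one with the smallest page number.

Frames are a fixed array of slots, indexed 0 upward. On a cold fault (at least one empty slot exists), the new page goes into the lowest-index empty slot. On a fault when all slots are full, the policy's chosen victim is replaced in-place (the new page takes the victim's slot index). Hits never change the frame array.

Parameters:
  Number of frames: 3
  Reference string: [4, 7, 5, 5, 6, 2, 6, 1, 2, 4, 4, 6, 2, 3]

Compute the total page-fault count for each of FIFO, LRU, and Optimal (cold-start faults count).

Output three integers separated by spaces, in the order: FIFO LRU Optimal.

Answer: 10 9 8

Derivation:
--- FIFO ---
  step 0: ref 4 -> FAULT, frames=[4,-,-] (faults so far: 1)
  step 1: ref 7 -> FAULT, frames=[4,7,-] (faults so far: 2)
  step 2: ref 5 -> FAULT, frames=[4,7,5] (faults so far: 3)
  step 3: ref 5 -> HIT, frames=[4,7,5] (faults so far: 3)
  step 4: ref 6 -> FAULT, evict 4, frames=[6,7,5] (faults so far: 4)
  step 5: ref 2 -> FAULT, evict 7, frames=[6,2,5] (faults so far: 5)
  step 6: ref 6 -> HIT, frames=[6,2,5] (faults so far: 5)
  step 7: ref 1 -> FAULT, evict 5, frames=[6,2,1] (faults so far: 6)
  step 8: ref 2 -> HIT, frames=[6,2,1] (faults so far: 6)
  step 9: ref 4 -> FAULT, evict 6, frames=[4,2,1] (faults so far: 7)
  step 10: ref 4 -> HIT, frames=[4,2,1] (faults so far: 7)
  step 11: ref 6 -> FAULT, evict 2, frames=[4,6,1] (faults so far: 8)
  step 12: ref 2 -> FAULT, evict 1, frames=[4,6,2] (faults so far: 9)
  step 13: ref 3 -> FAULT, evict 4, frames=[3,6,2] (faults so far: 10)
  FIFO total faults: 10
--- LRU ---
  step 0: ref 4 -> FAULT, frames=[4,-,-] (faults so far: 1)
  step 1: ref 7 -> FAULT, frames=[4,7,-] (faults so far: 2)
  step 2: ref 5 -> FAULT, frames=[4,7,5] (faults so far: 3)
  step 3: ref 5 -> HIT, frames=[4,7,5] (faults so far: 3)
  step 4: ref 6 -> FAULT, evict 4, frames=[6,7,5] (faults so far: 4)
  step 5: ref 2 -> FAULT, evict 7, frames=[6,2,5] (faults so far: 5)
  step 6: ref 6 -> HIT, frames=[6,2,5] (faults so far: 5)
  step 7: ref 1 -> FAULT, evict 5, frames=[6,2,1] (faults so far: 6)
  step 8: ref 2 -> HIT, frames=[6,2,1] (faults so far: 6)
  step 9: ref 4 -> FAULT, evict 6, frames=[4,2,1] (faults so far: 7)
  step 10: ref 4 -> HIT, frames=[4,2,1] (faults so far: 7)
  step 11: ref 6 -> FAULT, evict 1, frames=[4,2,6] (faults so far: 8)
  step 12: ref 2 -> HIT, frames=[4,2,6] (faults so far: 8)
  step 13: ref 3 -> FAULT, evict 4, frames=[3,2,6] (faults so far: 9)
  LRU total faults: 9
--- Optimal ---
  step 0: ref 4 -> FAULT, frames=[4,-,-] (faults so far: 1)
  step 1: ref 7 -> FAULT, frames=[4,7,-] (faults so far: 2)
  step 2: ref 5 -> FAULT, frames=[4,7,5] (faults so far: 3)
  step 3: ref 5 -> HIT, frames=[4,7,5] (faults so far: 3)
  step 4: ref 6 -> FAULT, evict 5, frames=[4,7,6] (faults so far: 4)
  step 5: ref 2 -> FAULT, evict 7, frames=[4,2,6] (faults so far: 5)
  step 6: ref 6 -> HIT, frames=[4,2,6] (faults so far: 5)
  step 7: ref 1 -> FAULT, evict 6, frames=[4,2,1] (faults so far: 6)
  step 8: ref 2 -> HIT, frames=[4,2,1] (faults so far: 6)
  step 9: ref 4 -> HIT, frames=[4,2,1] (faults so far: 6)
  step 10: ref 4 -> HIT, frames=[4,2,1] (faults so far: 6)
  step 11: ref 6 -> FAULT, evict 1, frames=[4,2,6] (faults so far: 7)
  step 12: ref 2 -> HIT, frames=[4,2,6] (faults so far: 7)
  step 13: ref 3 -> FAULT, evict 2, frames=[4,3,6] (faults so far: 8)
  Optimal total faults: 8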